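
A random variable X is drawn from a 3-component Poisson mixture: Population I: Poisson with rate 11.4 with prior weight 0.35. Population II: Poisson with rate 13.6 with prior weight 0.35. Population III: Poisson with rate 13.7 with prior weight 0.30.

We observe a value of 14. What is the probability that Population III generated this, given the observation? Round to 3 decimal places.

0.328

By Bayes' theorem, P(k | x) = w_k f_k(x) / Σ_j w_j f_j(x).
Component likelihoods at x = 14:
  f_I = e^(−11.4)·11.4^14/14! = 0.0804086
  f_II = e^(−13.6)·13.6^14/14! = 0.105374
  f_III = e^(−13.7)·13.7^14/14! = 0.105644
Weight by the priors:
  w_I·f_I = 0.35 × 0.0804086 = 0.028143
  w_II·f_II = 0.35 × 0.105374 = 0.0368807
  w_III·f_III = 0.30 × 0.105644 = 0.0316932
Sum: 0.028143 + 0.0368807 + 0.0316932 = 0.096717
P(Population III | x) = 0.0316932 / 0.096717 ≈ 0.328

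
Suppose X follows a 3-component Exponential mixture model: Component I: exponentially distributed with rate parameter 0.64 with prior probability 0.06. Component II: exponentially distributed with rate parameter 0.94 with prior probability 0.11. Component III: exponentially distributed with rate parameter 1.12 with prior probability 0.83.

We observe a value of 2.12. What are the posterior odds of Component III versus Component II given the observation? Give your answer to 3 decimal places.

Posterior odds = (π_i f_i(x)) / (π_j f_j(x)); the normalising sum cancels.
Component likelihoods at x = 2.12:
  L_I = 0.64·e^(−0.64·2.12) = 0.64·e^(−1.3568) = 0.164789
  L_II = 0.94·e^(−0.94·2.12) = 0.94·e^(−1.9928) = 0.128134
  L_III = 1.12·e^(−1.12·2.12) = 1.12·e^(−2.3744) = 0.104239
0.0865182 / 0.0140948 ≈ 6.138

6.138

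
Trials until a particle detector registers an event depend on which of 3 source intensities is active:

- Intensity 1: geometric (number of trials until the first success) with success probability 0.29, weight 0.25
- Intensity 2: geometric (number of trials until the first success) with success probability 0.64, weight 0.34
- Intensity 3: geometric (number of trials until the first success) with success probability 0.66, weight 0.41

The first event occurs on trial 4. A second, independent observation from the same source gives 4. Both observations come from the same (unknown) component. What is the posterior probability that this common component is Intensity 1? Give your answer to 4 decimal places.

0.8230

P(component k | x) = π_k·f_k(x) / marginal(x), where marginal(x) = Σ_j π_j·f_j(x).
Since both observations come from the same component, the likelihood for component k is f_k(x₁)·f_k(x₂).
  L_1 = [0.103794] × [0.103794] = 0.0107732
  L_2 = [0.0298598] × [0.0298598] = 0.00089161
  L_3 = [0.0259406] × [0.0259406] = 0.000672917
Prior × likelihood for each component:
  π_1·L_1 = 0.25 × 0.0107732 = 0.00269331
  π_2·L_2 = 0.34 × 0.00089161 = 0.000303147
  π_3·L_3 = 0.41 × 0.000672917 = 0.000275896
Denominator: 0.00269331 + 0.000303147 + 0.000275896 = 0.00327235
So the posterior for Intensity 1 is 0.00269331 / 0.00327235 ≈ 0.8230.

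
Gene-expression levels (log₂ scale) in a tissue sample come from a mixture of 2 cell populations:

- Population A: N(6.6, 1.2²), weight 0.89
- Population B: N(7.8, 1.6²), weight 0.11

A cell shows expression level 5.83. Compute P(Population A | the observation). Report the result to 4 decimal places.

The responsibility of component k is P(Z=k) f_k(x) divided by Σ_j P(Z=j) f_j(x).
Evaluate each component's likelihood at the observed value:
  f_A = 0.270596
  f_B = 0.116842
Weight by the priors:
  P(Z=A)·f_A = 0.89 × 0.270596 = 0.24083
  P(Z=B)·f_B = 0.11 × 0.116842 = 0.0128526
Sum: 0.24083 + 0.0128526 = 0.253683
Responsibility of Population A: 0.24083 / 0.253683 ≈ 0.9493

0.9493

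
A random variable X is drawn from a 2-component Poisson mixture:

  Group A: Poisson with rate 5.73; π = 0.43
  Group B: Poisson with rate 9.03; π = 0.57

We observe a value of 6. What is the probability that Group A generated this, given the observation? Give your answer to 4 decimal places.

Apply Bayes' rule: the posterior for each component is proportional to its prior times its likelihood at x.
Evaluate each component's likelihood at the observed value:
  f_A = 0.15962
  f_B = 0.090181
Prior × likelihood for each component:
  π_A·f_A = 0.43 × 0.15962 = 0.0686367
  π_B·f_B = 0.57 × 0.090181 = 0.0514031
Sum: 0.0686367 + 0.0514031 = 0.12004
So the posterior for Group A is 0.0686367 / 0.12004 ≈ 0.5718.

0.5718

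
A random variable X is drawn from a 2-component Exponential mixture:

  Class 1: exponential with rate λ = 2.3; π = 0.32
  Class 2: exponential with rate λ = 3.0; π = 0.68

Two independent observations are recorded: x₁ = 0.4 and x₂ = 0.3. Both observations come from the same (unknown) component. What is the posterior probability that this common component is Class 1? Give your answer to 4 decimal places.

The responsibility of component k is P(Z=k) f_k(x) divided by Σ_j P(Z=j) f_j(x).
Since both observations come from the same component, the likelihood for component k is f_k(x₁)·f_k(x₂).
  f_1 = [2.3·e^(−2.3·0.4) = 2.3·e^(−0.9200) = 0.916594] × [1.15362] = 1.05741
  f_2 = [3.0·e^(−3.0·0.4) = 3.0·e^(−1.2000) = 0.903583] × [1.21971] = 1.10211
Multiply by the mixture weights:
  P(Z=1)·f_1 = 0.32 × 1.05741 = 0.33837
  P(Z=2)·f_2 = 0.68 × 1.10211 = 0.749433
Normaliser: 0.33837 + 0.749433 = 1.0878
Responsibility of Class 1: 0.33837 / 1.0878 ≈ 0.3111

0.3111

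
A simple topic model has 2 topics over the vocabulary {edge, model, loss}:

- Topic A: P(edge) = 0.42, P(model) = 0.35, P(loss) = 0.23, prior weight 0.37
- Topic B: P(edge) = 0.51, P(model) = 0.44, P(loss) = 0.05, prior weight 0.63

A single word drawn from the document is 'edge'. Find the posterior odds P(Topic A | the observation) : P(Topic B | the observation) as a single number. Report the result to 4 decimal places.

Posterior odds = (π_i f_i(x)) / (π_j f_j(x)); the normalising sum cancels.
Component likelihoods at x = 'edge':
  p_A = 0.42
  p_B = 0.51
Odds = (0.37/0.63) × (0.42/0.51) = 0.587302 × 0.823529 ≈ 0.4837

0.4837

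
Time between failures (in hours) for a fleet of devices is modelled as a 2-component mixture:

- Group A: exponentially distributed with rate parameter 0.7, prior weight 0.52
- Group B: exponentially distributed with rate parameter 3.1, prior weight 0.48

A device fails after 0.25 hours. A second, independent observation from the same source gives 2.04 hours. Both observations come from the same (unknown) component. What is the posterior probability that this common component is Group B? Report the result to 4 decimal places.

Apply Bayes' rule: the posterior for each component is proportional to its prior times its likelihood at x.
Since both observations come from the same component, the likelihood for component k is f_k(x₁)·f_k(x₂).
  L_A = [0.7·e^(−0.7·0.25) = 0.7·e^(−0.1750) = 0.58762] × [0.167852] = 0.098633
  L_B = [3.1·e^(−3.1·0.25) = 3.1·e^(−0.7750) = 1.42818] × [0.00555755] = 0.00793719
Prior × likelihood for each component:
  π_A·L_A = 0.52 × 0.098633 = 0.0512891
  π_B·L_B = 0.48 × 0.00793719 = 0.00380985
Marginal: 0.0512891 + 0.00380985 = 0.055099
Responsibility of Group B: 0.00380985 / 0.055099 ≈ 0.0691

0.0691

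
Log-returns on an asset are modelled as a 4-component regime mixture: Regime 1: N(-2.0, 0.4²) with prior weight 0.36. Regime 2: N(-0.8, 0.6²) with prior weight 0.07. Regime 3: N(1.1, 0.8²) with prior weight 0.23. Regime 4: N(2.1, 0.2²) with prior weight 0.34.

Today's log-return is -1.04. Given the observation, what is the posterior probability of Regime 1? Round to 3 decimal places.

Posterior ∝ prior × likelihood, so P(k | x) ∝ π_k f_k(x); normalise over all components.
Evaluate each component's likelihood at the observed value:
  f_1 = 0.0559863
  f_2 = 0.613784
  f_3 = 0.0139314
  f_4 = 5.96014e-54
Unnormalised posteriors:
  π_1·f_1 = 0.36 × 0.0559863 = 0.0201551
  π_2·f_2 = 0.07 × 0.613784 = 0.0429648
  π_3·f_3 = 0.23 × 0.0139314 = 0.00320423
  π_4·f_4 = 0.34 × 5.96014e-54 = 2.02645e-54
Marginal: 0.0201551 + 0.0429648 + 0.00320423 + 2.02645e-54 = 0.0663242
Responsibility of Regime 1: 0.0201551 / 0.0663242 ≈ 0.304

0.304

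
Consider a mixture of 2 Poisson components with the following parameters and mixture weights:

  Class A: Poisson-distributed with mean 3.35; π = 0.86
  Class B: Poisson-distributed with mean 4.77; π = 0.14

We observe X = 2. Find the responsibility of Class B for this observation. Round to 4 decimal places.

Posterior ∝ prior × likelihood, so P(k | x) ∝ w_k f_k(x); normalise over all components.
Component likelihoods at x = 2:
  L_A = e^(−3.35)·3.35^2/2! = 0.196867
  L_B = e^(−4.77)·4.77^2/2! = 0.0964766
Prior × likelihood for each component:
  w_A·L_A = 0.86 × 0.196867 = 0.169306
  w_B·L_B = 0.14 × 0.0964766 = 0.0135067
Sum: 0.169306 + 0.0135067 = 0.182812
P(Class B | data) = 0.0135067 / 0.182812 ≈ 0.0739

0.0739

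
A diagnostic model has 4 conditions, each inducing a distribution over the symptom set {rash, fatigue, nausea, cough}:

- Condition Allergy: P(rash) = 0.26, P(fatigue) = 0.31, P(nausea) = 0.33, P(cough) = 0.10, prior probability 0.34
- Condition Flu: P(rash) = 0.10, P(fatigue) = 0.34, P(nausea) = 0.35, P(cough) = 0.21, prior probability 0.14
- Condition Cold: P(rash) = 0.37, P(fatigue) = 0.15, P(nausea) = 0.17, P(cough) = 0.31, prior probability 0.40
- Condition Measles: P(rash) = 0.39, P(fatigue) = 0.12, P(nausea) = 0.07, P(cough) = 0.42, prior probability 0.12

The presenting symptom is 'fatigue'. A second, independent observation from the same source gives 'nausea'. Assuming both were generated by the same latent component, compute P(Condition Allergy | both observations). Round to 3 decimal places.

P(component k | x) = π_k·f_k(x) / marginal(x), where marginal(x) = Σ_j π_j·f_j(x).
Since both observations come from the same component, the likelihood for component k is f_k(x₁)·f_k(x₂).
  p_Allergy = [0.31] × [0.33] = 0.1023
  p_Flu = [0.34] × [0.35] = 0.119
  p_Cold = [0.15] × [0.17] = 0.0255
  p_Measles = [0.12] × [0.07] = 0.0084
Prior × likelihood for each component:
  π_Allergy·p_Allergy = 0.34 × 0.1023 = 0.034782
  π_Flu·p_Flu = 0.14 × 0.119 = 0.01666
  π_Cold·p_Cold = 0.40 × 0.0255 = 0.0102
  π_Measles·p_Measles = 0.12 × 0.0084 = 0.001008
Sum: 0.034782 + 0.01666 + 0.0102 + 0.001008 = 0.06265
P(Condition Allergy | x₁,x₂) = 0.034782 / 0.06265 ≈ 0.555

0.555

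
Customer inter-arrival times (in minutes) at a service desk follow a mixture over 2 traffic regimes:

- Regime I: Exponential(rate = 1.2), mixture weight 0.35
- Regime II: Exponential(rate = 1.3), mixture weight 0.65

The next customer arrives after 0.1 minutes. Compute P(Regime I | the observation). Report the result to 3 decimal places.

Posterior ∝ prior × likelihood, so P(k | x) ∝ w_k f_k(x); normalise over all components.
Evaluate each component's likelihood at the observed value:
  L_I = 1.0643
  L_II = 1.14152
Weight by the priors:
  w_I·L_I = 0.35 × 1.0643 = 0.372507
  w_II·L_II = 0.65 × 1.14152 = 0.741991
Marginal: 0.372507 + 0.741991 = 1.1145
Responsibility of Regime I: 0.372507 / 1.1145 ≈ 0.334

0.334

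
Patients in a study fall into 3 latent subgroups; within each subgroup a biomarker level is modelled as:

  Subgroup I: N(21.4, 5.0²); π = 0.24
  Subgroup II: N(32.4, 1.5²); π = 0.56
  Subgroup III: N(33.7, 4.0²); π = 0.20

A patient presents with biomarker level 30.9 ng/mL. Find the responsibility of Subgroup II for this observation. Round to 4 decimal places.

0.8280

By Bayes' theorem, P(k | x) = π_k f_k(x) / Σ_j π_j f_j(x).
Normal densities:
  f_I = 0.0131232
  f_II = 0.161314
  f_III = 0.0780635
Unnormalised posteriors:
  π_I·f_I = 0.24 × 0.0131232 = 0.00314956
  π_II·f_II = 0.56 × 0.161314 = 0.0903357
  π_III·f_III = 0.20 × 0.0780635 = 0.0156127
Sum: 0.00314956 + 0.0903357 + 0.0156127 = 0.109098
P(Subgroup II | data) ≈ 0.8280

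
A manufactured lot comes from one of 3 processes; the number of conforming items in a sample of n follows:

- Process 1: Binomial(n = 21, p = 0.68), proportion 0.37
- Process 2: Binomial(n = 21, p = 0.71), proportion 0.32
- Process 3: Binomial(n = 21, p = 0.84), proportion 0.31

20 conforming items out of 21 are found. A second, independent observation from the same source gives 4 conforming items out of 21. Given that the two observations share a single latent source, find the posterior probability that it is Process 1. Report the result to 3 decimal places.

0.707

Posterior ∝ prior × likelihood, so P(k | x) ∝ π_k f_k(x); normalise over all components.
Since both observations come from the same component, the likelihood for component k is f_k(x₁)·f_k(x₂).
  f_1 = [0.00300295] × [4.9505e-06] = 1.48661e-08
  f_2 = [0.00645334] × [1.10373e-06] = 7.12275e-09
  f_3 = [0.102784] × [8.7947e-11] = 9.03953e-12
Multiply by the mixture weights:
  π_1·f_1 = 0.37 × 1.48661e-08 = 5.50046e-09
  π_2·f_2 = 0.32 × 7.12275e-09 = 2.27928e-09
  π_3·f_3 = 0.31 × 9.03953e-12 = 2.80226e-12
Normaliser: 5.50046e-09 + 2.27928e-09 + 2.80226e-12 = 7.78254e-09
So the posterior for Process 1 is 5.50046e-09 / 7.78254e-09 ≈ 0.707.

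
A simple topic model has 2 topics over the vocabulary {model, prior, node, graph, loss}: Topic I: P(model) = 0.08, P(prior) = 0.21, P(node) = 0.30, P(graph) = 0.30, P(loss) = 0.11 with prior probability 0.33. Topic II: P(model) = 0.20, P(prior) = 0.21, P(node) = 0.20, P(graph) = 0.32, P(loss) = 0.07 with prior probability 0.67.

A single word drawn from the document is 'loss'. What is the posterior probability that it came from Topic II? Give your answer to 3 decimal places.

0.564

Apply Bayes' rule: the posterior for each component is proportional to its prior times its likelihood at x.
Categorical probabilities:
  L_I = 0.11
  L_II = 0.07
Unnormalised posteriors:
  P(Z=I)·L_I = 0.33 × 0.11 = 0.0363
  P(Z=II)·L_II = 0.67 × 0.07 = 0.0469
Marginal: 0.0363 + 0.0469 = 0.0832
Responsibility of Topic II: 0.0469 / 0.0832 ≈ 0.564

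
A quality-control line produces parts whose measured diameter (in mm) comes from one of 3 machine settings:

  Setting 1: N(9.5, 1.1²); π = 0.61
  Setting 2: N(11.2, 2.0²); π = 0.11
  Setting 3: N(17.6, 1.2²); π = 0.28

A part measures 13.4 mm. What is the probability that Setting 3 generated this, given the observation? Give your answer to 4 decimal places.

0.0162

Posterior ∝ prior × likelihood, so P(k | x) ∝ π_k f_k(x); normalise over all components.
Component likelihoods at x = 13.4 mm:
  p_1 = 0.000675963
  p_2 = 0.108926
  p_3 = 0.000727236
Prior × likelihood for each component:
  π_1·p_1 = 0.61 × 0.000675963 = 0.000412337
  π_2·p_2 = 0.11 × 0.108926 = 0.0119819
  π_3·p_3 = 0.28 × 0.000727236 = 0.000203626
Evidence: 0.000412337 + 0.0119819 + 0.000203626 = 0.0125978
P(Setting 3 | the observation) ≈ 0.0162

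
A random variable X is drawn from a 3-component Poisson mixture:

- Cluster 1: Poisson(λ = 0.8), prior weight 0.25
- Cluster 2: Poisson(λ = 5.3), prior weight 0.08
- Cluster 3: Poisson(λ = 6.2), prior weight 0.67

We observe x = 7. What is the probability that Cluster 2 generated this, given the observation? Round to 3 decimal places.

0.089

By Bayes' theorem, P(k | x) = w_k f_k(x) / Σ_j w_j f_j(x).
Poisson probabilities:
  L_1 = 1.86966e-05
  L_2 = 0.116343
  L_3 = 0.141803
Prior × likelihood for each component:
  w_1·L_1 = 0.25 × 1.86966e-05 = 4.67416e-06
  w_2·L_2 = 0.08 × 0.116343 = 0.00930743
  w_3·L_3 = 0.67 × 0.141803 = 0.095008
Sum: 4.67416e-06 + 0.00930743 + 0.095008 = 0.10432
Responsibility of Cluster 2: 0.00930743 / 0.10432 ≈ 0.089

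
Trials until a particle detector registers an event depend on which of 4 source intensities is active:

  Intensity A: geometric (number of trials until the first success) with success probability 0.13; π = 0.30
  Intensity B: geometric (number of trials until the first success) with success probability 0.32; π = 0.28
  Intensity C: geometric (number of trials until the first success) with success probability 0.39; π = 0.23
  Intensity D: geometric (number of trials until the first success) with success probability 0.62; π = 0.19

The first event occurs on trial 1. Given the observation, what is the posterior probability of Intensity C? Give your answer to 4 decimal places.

0.2669

Apply Bayes' rule: the posterior for each component is proportional to its prior times its likelihood at x.
Evaluate each component's likelihood at the observed value:
  f_A = 0.13
  f_B = 0.32
  f_C = 0.39
  f_D = 0.62
Prior × likelihood for each component:
  P(Z=A)·f_A = 0.30 × 0.13 = 0.039
  P(Z=B)·f_B = 0.28 × 0.32 = 0.0896
  P(Z=C)·f_C = 0.23 × 0.39 = 0.0897
  P(Z=D)·f_D = 0.19 × 0.62 = 0.1178
Normaliser: 0.039 + 0.0896 + 0.0897 + 0.1178 = 0.3361
So the posterior for Intensity C is 0.0897 / 0.3361 ≈ 0.2669.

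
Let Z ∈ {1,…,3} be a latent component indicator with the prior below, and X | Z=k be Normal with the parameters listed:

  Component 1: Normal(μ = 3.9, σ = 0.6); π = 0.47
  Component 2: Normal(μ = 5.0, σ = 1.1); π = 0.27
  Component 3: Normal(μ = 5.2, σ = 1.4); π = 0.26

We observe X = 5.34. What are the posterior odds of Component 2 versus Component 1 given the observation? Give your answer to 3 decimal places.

5.322

Posterior odds = (w_i f_i(x)) / (w_j f_j(x)); the normalising sum cancels.
Evaluate each component's likelihood at the observed value:
  p_1 = 0.0373242
  p_2 = 0.345758
  p_3 = 0.283538
Posterior odds = (w_2·p_2) / (w_1·p_1) = (0.27·0.345758) / (0.47·0.0373242) = 0.0933546 / 0.0175424 ≈ 5.322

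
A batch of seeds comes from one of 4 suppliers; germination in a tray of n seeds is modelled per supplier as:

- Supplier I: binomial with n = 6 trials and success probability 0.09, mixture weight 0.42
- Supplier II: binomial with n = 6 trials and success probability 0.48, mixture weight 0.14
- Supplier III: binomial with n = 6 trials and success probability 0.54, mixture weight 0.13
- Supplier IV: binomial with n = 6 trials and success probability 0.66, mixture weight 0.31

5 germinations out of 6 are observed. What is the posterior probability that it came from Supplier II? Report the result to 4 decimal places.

0.1042

Apply Bayes' rule: the posterior for each component is proportional to its prior times its likelihood at x.
Component likelihoods at x = 5 germinations out of 6:
  f_I = C(6,5)·0.09^5·0.91^1 = 6·5.9049e-06·0.91 = 3.22408e-05
  f_II = C(6,5)·0.48^5·0.52^1 = 6·0.0254804·0.52 = 0.0794988
  f_III = C(6,5)·0.54^5·0.46^1 = 6·0.0459165·0.46 = 0.12673
  f_IV = C(6,5)·0.66^5·0.34^1 = 6·0.125233·0.34 = 0.255476
Unnormalised posteriors:
  P(Z=I)·f_I = 0.42 × 3.22408e-05 = 1.35411e-05
  P(Z=II)·f_II = 0.14 × 0.0794988 = 0.0111298
  P(Z=III)·f_III = 0.13 × 0.12673 = 0.0164748
  P(Z=IV)·f_IV = 0.31 × 0.255476 = 0.0791975
Normaliser: 1.35411e-05 + 0.0111298 + 0.0164748 + 0.0791975 = 0.106816
P(Supplier II | x) ≈ 0.1042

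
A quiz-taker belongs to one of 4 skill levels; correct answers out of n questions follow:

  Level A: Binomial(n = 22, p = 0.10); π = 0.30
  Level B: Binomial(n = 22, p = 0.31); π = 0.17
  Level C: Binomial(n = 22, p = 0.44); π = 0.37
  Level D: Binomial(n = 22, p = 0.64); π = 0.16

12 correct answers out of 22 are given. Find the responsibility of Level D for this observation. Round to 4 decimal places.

By Bayes' theorem, P(k | x) = P(Z=k) f_k(x) / Σ_j P(Z=j) f_j(x).
Evaluate each component's likelihood at the observed value:
  f_A = 2.25472e-07
  f_B = 0.0124594
  f_C = 0.103271
  f_D = 0.111648
Weight by the priors:
  P(Z=A)·f_A = 0.30 × 2.25472e-07 = 6.76415e-08
  P(Z=B)·f_B = 0.17 × 0.0124594 = 0.0021181
  P(Z=C)·f_C = 0.37 × 0.103271 = 0.0382103
  P(Z=D)·f_D = 0.16 × 0.111648 = 0.0178637
Denominator: 6.76415e-08 + 0.0021181 + 0.0382103 + 0.0178637 = 0.0581922
So the posterior for Level D is 0.0178637 / 0.0581922 ≈ 0.3070.

0.3070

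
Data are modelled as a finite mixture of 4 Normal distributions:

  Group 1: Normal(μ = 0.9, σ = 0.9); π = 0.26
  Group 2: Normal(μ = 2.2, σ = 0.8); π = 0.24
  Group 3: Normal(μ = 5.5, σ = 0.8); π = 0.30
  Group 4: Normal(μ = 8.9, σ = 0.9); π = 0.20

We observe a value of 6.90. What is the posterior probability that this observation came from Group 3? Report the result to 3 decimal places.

By Bayes' theorem, P(k | x) = π_k f_k(x) / Σ_j π_j f_j(x).
Evaluate each component's likelihood at the observed value:
  p_1 = 9.901e-11
  p_2 = 1.59532e-08
  p_3 = 0.107847
  p_4 = 0.0375263
Prior × likelihood for each component:
  π_1·p_1 = 0.26 × 9.901e-11 = 2.57426e-11
  π_2·p_2 = 0.24 × 1.59532e-08 = 3.82876e-09
  π_3·p_3 = 0.30 × 0.107847 = 0.032354
  π_4·p_4 = 0.20 × 0.0375263 = 0.00750526
Sum: 2.57426e-11 + 3.82876e-09 + 0.032354 + 0.00750526 = 0.0398593
Responsibility of Group 3: 0.032354 / 0.0398593 ≈ 0.812

0.812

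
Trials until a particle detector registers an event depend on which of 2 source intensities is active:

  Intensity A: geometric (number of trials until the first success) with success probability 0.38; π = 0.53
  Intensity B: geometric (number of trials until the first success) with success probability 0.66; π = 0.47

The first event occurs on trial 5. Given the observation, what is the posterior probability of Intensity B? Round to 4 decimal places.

0.1223

By Bayes' theorem, P(k | x) = w_k f_k(x) / Σ_j w_j f_j(x).
Component likelihoods at x = 5:
  L_A = 0.38·(1−0.38)^4 = 0.38·0.147763 = 0.0561501
  L_B = 0.66·(1−0.66)^4 = 0.66·0.0133634 = 0.00881982
Prior × likelihood for each component:
  w_A·L_A = 0.53 × 0.0561501 = 0.0297595
  w_B·L_B = 0.47 × 0.00881982 = 0.00414531
Evidence: 0.0297595 + 0.00414531 = 0.0339049
P(Intensity B | x) ≈ 0.1223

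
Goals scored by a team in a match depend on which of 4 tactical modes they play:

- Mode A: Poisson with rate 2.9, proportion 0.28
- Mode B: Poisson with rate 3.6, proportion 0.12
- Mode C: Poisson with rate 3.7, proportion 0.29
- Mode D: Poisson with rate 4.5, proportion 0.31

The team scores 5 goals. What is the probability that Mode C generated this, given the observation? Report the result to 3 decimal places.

0.302

The responsibility of component k is P(Z=k) f_k(x) divided by Σ_j P(Z=j) f_j(x).
Poisson probabilities:
  L_A = 0.0940491
  L_B = 0.13768
  L_C = 0.142869
  L_D = 0.170827
Weight by the priors:
  P(Z=A)·L_A = 0.28 × 0.0940491 = 0.0263338
  P(Z=B)·L_B = 0.12 × 0.13768 = 0.0165216
  P(Z=C)·L_C = 0.29 × 0.142869 = 0.041432
  P(Z=D)·L_D = 0.31 × 0.170827 = 0.0529563
Marginal: 0.0263338 + 0.0165216 + 0.041432 + 0.0529563 = 0.137244
Responsibility of Mode C: 0.041432 / 0.137244 ≈ 0.302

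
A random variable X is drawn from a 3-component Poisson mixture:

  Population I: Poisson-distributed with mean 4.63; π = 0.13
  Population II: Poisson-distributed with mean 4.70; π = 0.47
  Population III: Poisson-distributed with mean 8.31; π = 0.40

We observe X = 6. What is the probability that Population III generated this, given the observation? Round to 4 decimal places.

P(component k | x) = w_k·f_k(x) / marginal(x), where marginal(x) = Σ_j w_j·f_j(x).
Evaluate each component's likelihood at the observed value:
  L_I = e^(−4.63)·4.63^6/6! = 0.133466
  L_II = e^(−4.70)·4.70^6/6! = 0.136167
  L_III = e^(−8.31)·8.31^6/6! = 0.112535
Unnormalised posteriors:
  w_I·L_I = 0.13 × 0.133466 = 0.0173506
  w_II·L_II = 0.47 × 0.136167 = 0.0639983
  w_III·L_III = 0.40 × 0.112535 = 0.0450139
Marginal: 0.0173506 + 0.0639983 + 0.0450139 = 0.126363
Responsibility of Population III: 0.0450139 / 0.126363 ≈ 0.3562

0.3562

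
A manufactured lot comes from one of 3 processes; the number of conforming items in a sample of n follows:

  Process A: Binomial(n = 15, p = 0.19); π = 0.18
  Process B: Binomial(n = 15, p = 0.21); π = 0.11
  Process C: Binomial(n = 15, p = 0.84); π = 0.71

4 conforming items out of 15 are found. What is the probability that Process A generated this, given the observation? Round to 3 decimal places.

Apply Bayes' rule: the posterior for each component is proportional to its prior times its likelihood at x.
Component likelihoods at x = 4 conforming items out of 15:
  L_A = C(15,4)·0.19^4·0.81^11 = 1365·0.00130321·0.0984771 = 0.175179
  L_B = C(15,4)·0.21^4·0.79^11 = 1365·0.00194481·0.0747994 = 0.198567
  L_C = C(15,4)·0.84^4·0.16^11 = 1365·0.497871·1.75922e-09 = 1.19556e-06
Multiply by the mixture weights:
  π_A·L_A = 0.18 × 0.175179 = 0.0315322
  π_B·L_B = 0.11 × 0.198567 = 0.0218424
  π_C·L_C = 0.71 × 1.19556e-06 = 8.48844e-07
Normaliser: 0.0315322 + 0.0218424 + 8.48844e-07 = 0.0533755
Responsibility of Process A: 0.0315322 / 0.0533755 ≈ 0.591

0.591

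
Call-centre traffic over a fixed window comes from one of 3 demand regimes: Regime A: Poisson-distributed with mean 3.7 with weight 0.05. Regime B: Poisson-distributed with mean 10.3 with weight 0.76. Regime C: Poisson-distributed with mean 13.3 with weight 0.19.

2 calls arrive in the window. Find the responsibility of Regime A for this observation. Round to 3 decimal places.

0.859

The responsibility of component k is π_k f_k(x) divided by Σ_j π_j f_j(x).
Component likelihoods at x = 2 calls:
  f_A = 0.169233
  f_B = 0.00178407
  f_C = 0.000148101
Prior × likelihood for each component:
  π_A·f_A = 0.05 × 0.169233 = 0.00846163
  π_B·f_B = 0.76 × 0.00178407 = 0.00135589
  π_C·f_C = 0.19 × 0.000148101 = 2.81391e-05
Normaliser: 0.00846163 + 0.00135589 + 2.81391e-05 = 0.00984566
P(Regime A | 2 calls) ≈ 0.859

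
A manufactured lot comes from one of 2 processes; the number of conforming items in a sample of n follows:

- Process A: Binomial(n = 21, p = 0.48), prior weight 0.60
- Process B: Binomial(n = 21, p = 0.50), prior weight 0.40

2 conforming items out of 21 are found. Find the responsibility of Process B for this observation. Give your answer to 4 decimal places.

The responsibility of component k is P(Z=k) f_k(x) divided by Σ_j P(Z=j) f_j(x).
Binomial probabilities:
  p_A = C(21,2)·0.48^2·0.52^19 = 210·0.2304·4.0185e-06 = 0.000194431
  p_B = C(21,2)·0.50^2·0.50^19 = 210·0.25·1.90735e-06 = 0.000100136
Unnormalised posteriors:
  P(Z=A)·p_A = 0.60 × 0.000194431 = 0.000116659
  P(Z=B)·p_B = 0.40 × 0.000100136 = 4.00543e-05
Normaliser: 0.000116659 + 4.00543e-05 = 0.000156713
Responsibility of Process B: 4.00543e-05 / 0.000156713 ≈ 0.2556

0.2556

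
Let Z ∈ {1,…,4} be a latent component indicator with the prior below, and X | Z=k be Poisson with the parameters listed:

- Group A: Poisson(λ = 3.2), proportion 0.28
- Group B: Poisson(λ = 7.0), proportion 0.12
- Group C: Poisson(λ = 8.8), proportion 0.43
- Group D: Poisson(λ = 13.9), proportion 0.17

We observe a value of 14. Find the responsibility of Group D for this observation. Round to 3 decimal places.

By Bayes' theorem, P(k | x) = P(Z=k) f_k(x) / Σ_j P(Z=j) f_j(x).
Poisson probabilities:
  L_A = e^(−3.2)·3.2^14/14! = 5.52013e-06
  L_B = e^(−7.0)·7.0^14/14! = 0.00709419
  L_C = e^(−8.8)·8.8^14/14! = 0.0288774
  L_D = e^(−13.9)·13.9^14/14! = 0.105951
Weight by the priors:
  P(Z=A)·L_A = 0.28 × 5.52013e-06 = 1.54564e-06
  P(Z=B)·L_B = 0.12 × 0.00709419 = 0.000851303
  P(Z=C)·L_C = 0.43 × 0.0288774 = 0.0124173
  P(Z=D)·L_D = 0.17 × 0.105951 = 0.0180117
Evidence: 1.54564e-06 + 0.000851303 + 0.0124173 + 0.0180117 = 0.0312818
So the posterior for Group D is 0.0180117 / 0.0312818 ≈ 0.576.

0.576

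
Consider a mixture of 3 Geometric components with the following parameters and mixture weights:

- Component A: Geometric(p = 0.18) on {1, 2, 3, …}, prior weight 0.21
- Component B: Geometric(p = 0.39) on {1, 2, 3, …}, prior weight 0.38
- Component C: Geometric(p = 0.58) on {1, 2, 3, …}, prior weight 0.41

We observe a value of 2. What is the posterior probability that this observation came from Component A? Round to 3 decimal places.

0.140

P(component k | x) = w_k·f_k(x) / marginal(x), where marginal(x) = Σ_j w_j·f_j(x).
Geometric probabilities:
  p_A = 0.18·(1−0.18)^1 = 0.18·0.82 = 0.1476
  p_B = 0.39·(1−0.39)^1 = 0.39·0.61 = 0.2379
  p_C = 0.58·(1−0.58)^1 = 0.58·0.42 = 0.2436
Prior × likelihood for each component:
  w_A·p_A = 0.21 × 0.1476 = 0.030996
  w_B·p_B = 0.38 × 0.2379 = 0.090402
  w_C·p_C = 0.41 × 0.2436 = 0.099876
Denominator: 0.030996 + 0.090402 + 0.099876 = 0.221274
P(Component A | 2) = 0.030996 / 0.221274 ≈ 0.140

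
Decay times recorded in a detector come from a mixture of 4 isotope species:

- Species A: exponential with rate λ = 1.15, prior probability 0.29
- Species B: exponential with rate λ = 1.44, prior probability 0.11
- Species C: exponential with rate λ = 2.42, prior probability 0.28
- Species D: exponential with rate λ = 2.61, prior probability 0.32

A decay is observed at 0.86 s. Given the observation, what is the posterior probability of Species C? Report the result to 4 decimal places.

0.2465

Apply Bayes' rule: the posterior for each component is proportional to its prior times its likelihood at x.
Component likelihoods at x = 0.86 s:
  f_A = 0.427741
  f_B = 0.417381
  f_C = 0.301969
  f_D = 0.276581
Weight by the priors:
  w_A·f_A = 0.29 × 0.427741 = 0.124045
  w_B·f_B = 0.11 × 0.417381 = 0.0459119
  w_C·f_C = 0.28 × 0.301969 = 0.0845512
  w_D·f_D = 0.32 × 0.276581 = 0.0885061
Normaliser: 0.124045 + 0.0459119 + 0.0845512 + 0.0885061 = 0.343014
P(Species C | data) = 0.0845512 / 0.343014 ≈ 0.2465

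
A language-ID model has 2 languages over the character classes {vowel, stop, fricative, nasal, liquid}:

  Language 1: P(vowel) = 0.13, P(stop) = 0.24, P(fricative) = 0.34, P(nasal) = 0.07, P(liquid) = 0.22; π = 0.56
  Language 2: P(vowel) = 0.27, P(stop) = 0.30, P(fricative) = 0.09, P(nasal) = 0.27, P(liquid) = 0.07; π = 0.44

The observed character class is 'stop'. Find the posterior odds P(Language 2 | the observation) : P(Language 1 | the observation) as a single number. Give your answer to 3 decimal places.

0.982

Only the two components matter; the odds are (w_i f_i(x)) / (w_j f_j(x)).
Categorical probabilities:
  f_1 = P(stop | comp) = 0.24
  f_2 = P(stop | comp) = 0.30
0.132 / 0.1344 ≈ 0.982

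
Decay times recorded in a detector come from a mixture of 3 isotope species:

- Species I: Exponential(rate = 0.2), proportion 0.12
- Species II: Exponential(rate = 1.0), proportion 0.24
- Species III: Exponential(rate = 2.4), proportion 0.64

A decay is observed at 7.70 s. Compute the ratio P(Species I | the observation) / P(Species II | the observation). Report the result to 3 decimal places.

47.343

The posterior odds equal the prior odds times the likelihood ratio: (π_i/π_j)·(f_i(x)/f_j(x)).
Component likelihoods at x = 7.70 s:
  p_I = 0.2·e^(−0.2·7.70) = 0.2·e^(−1.5400) = 0.0428762
  p_II = 1.0·e^(−1.0·7.70) = 1.0·e^(−7.7000) = 0.000452827
  p_III = 2.4·e^(−2.4·7.70) = 2.4·e^(−18.4800) = 2.26177e-08
0.00514515 / 0.000108679 ≈ 47.343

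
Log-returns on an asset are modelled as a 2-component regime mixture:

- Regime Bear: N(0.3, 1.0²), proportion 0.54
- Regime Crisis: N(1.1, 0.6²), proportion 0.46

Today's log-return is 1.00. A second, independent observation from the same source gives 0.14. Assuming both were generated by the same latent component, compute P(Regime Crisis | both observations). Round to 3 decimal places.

By Bayes' theorem, P(k | x) = π_k f_k(x) / Σ_j π_j f_j(x).
Since both observations come from the same component, the likelihood for component k is f_k(x₁)·f_k(x₂).
  L_Bear = [(1/(1.0·√(2π)))·exp(−(1.00−0.3)²/(2·1.0²)) = 0.398942·exp(-0.24500) = 0.312254] × [0.393868] = 0.122987
  L_Crisis = [(1/(0.6·√(2π)))·exp(−(1.00−1.1)²/(2·0.6²)) = 0.664904·exp(-0.01389) = 0.655733] × [0.184868] = 0.121224
Weight by the priors:
  π_Bear·L_Bear = 0.54 × 0.122987 = 0.066413
  π_Crisis·L_Crisis = 0.46 × 0.121224 = 0.0557631
Sum: 0.066413 + 0.0557631 = 0.122176
P(Regime Crisis | x₁, x₂) = 0.0557631 / 0.122176 ≈ 0.456

0.456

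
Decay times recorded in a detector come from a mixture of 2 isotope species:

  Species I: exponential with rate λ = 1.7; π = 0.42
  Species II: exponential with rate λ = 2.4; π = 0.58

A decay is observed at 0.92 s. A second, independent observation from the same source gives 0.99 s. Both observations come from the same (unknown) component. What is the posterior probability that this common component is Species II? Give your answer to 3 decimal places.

The responsibility of component k is P(Z=k) f_k(x) divided by Σ_j P(Z=j) f_j(x).
Since both observations come from the same component, the likelihood for component k is f_k(x₁)·f_k(x₂).
  f_I = [1.7·e^(−1.7·0.92) = 1.7·e^(−1.5640) = 0.355805] × [0.315887] = 0.112394
  f_II = [2.4·e^(−2.4·0.92) = 2.4·e^(−2.2080) = 0.263809] × [0.223012] = 0.0588324
Multiply by the mixture weights:
  P(Z=I)·f_I = 0.42 × 0.112394 = 0.0472055
  P(Z=II)·f_II = 0.58 × 0.0588324 = 0.0341228
Sum: 0.0472055 + 0.0341228 = 0.0813283
P(Species II | x) = 0.0341228 / 0.0813283 ≈ 0.420

0.420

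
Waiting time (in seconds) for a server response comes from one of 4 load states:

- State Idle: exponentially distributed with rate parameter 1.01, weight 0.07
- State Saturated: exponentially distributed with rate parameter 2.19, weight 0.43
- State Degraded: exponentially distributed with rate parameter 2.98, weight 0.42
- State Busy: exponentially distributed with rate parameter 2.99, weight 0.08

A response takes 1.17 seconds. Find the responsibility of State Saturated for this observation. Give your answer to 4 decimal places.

Posterior ∝ prior × likelihood, so P(k | x) ∝ π_k f_k(x); normalise over all components.
Evaluate each component's likelihood at the observed value:
  L_Idle = 1.01·e^(−1.01·1.17) = 1.01·e^(−1.1817) = 0.309824
  L_Saturated = 2.19·e^(−2.19·1.17) = 2.19·e^(−2.5623) = 0.168908
  L_Degraded = 2.98·e^(−2.98·1.17) = 2.98·e^(−3.4866) = 0.0912022
  L_Busy = 2.99·e^(−2.99·1.17) = 2.99·e^(−3.4983) = 0.0904438
Weight by the priors:
  π_Idle·L_Idle = 0.07 × 0.309824 = 0.0216877
  π_Saturated·L_Saturated = 0.43 × 0.168908 = 0.0726306
  π_Degraded·L_Degraded = 0.42 × 0.0912022 = 0.0383049
  π_Busy·L_Busy = 0.08 × 0.0904438 = 0.0072355
Normaliser: 0.0216877 + 0.0726306 + 0.0383049 + 0.0072355 = 0.139859
P(State Saturated | 1.17 seconds) ≈ 0.5193

0.5193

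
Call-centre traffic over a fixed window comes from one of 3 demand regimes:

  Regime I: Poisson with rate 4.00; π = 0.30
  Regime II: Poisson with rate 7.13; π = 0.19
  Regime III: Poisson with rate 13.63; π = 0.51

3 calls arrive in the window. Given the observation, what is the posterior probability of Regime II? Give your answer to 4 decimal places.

The responsibility of component k is π_k f_k(x) divided by Σ_j π_j f_j(x).
Poisson probabilities:
  p_I = 0.195367
  p_II = 0.0483724
  p_III = 0.000508045
Unnormalised posteriors:
  π_I·p_I = 0.30 × 0.195367 = 0.05861
  π_II·p_II = 0.19 × 0.0483724 = 0.00919076
  π_III·p_III = 0.51 × 0.000508045 = 0.000259103
Denominator: 0.05861 + 0.00919076 + 0.000259103 = 0.0680599
P(Regime II | 3 calls) ≈ 0.1350

0.1350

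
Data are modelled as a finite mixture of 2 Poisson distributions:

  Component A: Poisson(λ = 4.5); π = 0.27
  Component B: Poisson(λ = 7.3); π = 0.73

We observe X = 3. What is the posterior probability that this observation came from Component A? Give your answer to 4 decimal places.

Posterior ∝ prior × likelihood, so P(k | x) ∝ π_k f_k(x); normalise over all components.
Evaluate each component's likelihood at the observed value:
  f_A = 0.168718
  f_B = 0.0437993
Unnormalised posteriors:
  π_A·f_A = 0.27 × 0.168718 = 0.0455538
  π_B·f_B = 0.73 × 0.0437993 = 0.0319735
Marginal: 0.0455538 + 0.0319735 = 0.0775274
P(Component A | 3) = 0.0455538 / 0.0775274 ≈ 0.5876

0.5876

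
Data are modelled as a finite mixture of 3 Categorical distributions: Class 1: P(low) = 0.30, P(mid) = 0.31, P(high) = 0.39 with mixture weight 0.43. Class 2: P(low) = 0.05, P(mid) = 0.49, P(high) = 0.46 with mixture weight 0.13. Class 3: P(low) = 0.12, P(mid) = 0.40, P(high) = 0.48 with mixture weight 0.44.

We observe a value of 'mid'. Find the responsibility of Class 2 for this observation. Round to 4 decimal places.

P(component k | x) = π_k·f_k(x) / marginal(x), where marginal(x) = Σ_j π_j·f_j(x).
Evaluate each component's likelihood at the observed value:
  p_1 = 0.31
  p_2 = 0.49
  p_3 = 0.4
Multiply by the mixture weights:
  π_1·p_1 = 0.43 × 0.31 = 0.1333
  π_2·p_2 = 0.13 × 0.49 = 0.0637
  π_3·p_3 = 0.44 × 0.4 = 0.176
Sum: 0.1333 + 0.0637 + 0.176 = 0.373
P(Class 2 | data) = 0.0637 / 0.373 ≈ 0.1708

0.1708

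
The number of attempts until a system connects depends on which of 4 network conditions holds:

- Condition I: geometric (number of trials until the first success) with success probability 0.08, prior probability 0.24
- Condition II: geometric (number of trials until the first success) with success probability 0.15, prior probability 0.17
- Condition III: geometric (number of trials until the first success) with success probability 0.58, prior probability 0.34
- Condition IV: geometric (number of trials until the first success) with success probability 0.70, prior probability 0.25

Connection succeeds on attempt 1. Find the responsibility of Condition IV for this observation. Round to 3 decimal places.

The responsibility of component k is w_k f_k(x) divided by Σ_j w_j f_j(x).
Evaluate each component's likelihood at the observed value:
  f_I = 0.08·(1−0.08)^0 = 0.08·1 = 0.08
  f_II = 0.15·(1−0.15)^0 = 0.15·1 = 0.15
  f_III = 0.58·(1−0.58)^0 = 0.58·1 = 0.58
  f_IV = 0.70·(1−0.70)^0 = 0.70·1 = 0.7
Unnormalised posteriors:
  w_I·f_I = 0.24 × 0.08 = 0.0192
  w_II·f_II = 0.17 × 0.15 = 0.0255
  w_III·f_III = 0.34 × 0.58 = 0.1972
  w_IV·f_IV = 0.25 × 0.7 = 0.175
Marginal: 0.0192 + 0.0255 + 0.1972 + 0.175 = 0.4169
So the posterior for Condition IV is 0.175 / 0.4169 ≈ 0.420.

0.420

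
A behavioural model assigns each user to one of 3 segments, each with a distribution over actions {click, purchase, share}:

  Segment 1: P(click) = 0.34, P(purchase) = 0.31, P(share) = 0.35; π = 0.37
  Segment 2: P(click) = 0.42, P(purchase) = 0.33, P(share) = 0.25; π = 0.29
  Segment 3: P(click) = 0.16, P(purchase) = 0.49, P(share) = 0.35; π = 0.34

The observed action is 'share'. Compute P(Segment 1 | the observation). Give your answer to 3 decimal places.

The responsibility of component k is π_k f_k(x) divided by Σ_j π_j f_j(x).
Evaluate each component's likelihood at the observed value:
  p_1 = P(share | comp) = 0.35
  p_2 = P(share | comp) = 0.25
  p_3 = P(share | comp) = 0.35
Multiply by the mixture weights:
  π_1·p_1 = 0.37 × 0.35 = 0.1295
  π_2·p_2 = 0.29 × 0.25 = 0.0725
  π_3·p_3 = 0.34 × 0.35 = 0.119
Sum: 0.1295 + 0.0725 + 0.119 = 0.321
Responsibility of Segment 1: 0.1295 / 0.321 ≈ 0.403

0.403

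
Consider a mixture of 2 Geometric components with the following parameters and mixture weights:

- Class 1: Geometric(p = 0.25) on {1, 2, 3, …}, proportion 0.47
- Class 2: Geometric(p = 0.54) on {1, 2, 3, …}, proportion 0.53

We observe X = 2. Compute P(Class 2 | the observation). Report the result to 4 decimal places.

Posterior ∝ prior × likelihood, so P(k | x) ∝ P(Z=k) f_k(x); normalise over all components.
Geometric probabilities:
  f_1 = 0.1875
  f_2 = 0.2484
Unnormalised posteriors:
  P(Z=1)·f_1 = 0.47 × 0.1875 = 0.088125
  P(Z=2)·f_2 = 0.53 × 0.2484 = 0.131652
Evidence: 0.088125 + 0.131652 = 0.219777
P(Class 2 | x) = 0.131652 / 0.219777 ≈ 0.5990

0.5990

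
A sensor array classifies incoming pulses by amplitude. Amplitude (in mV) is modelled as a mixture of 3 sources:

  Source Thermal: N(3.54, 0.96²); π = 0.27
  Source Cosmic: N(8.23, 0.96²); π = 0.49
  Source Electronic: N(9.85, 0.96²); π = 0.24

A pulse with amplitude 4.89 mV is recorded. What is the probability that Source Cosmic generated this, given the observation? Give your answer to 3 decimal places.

0.011

P(component k | x) = π_k·f_k(x) / marginal(x), where marginal(x) = Σ_j π_j·f_j(x).
Component likelihoods at x = 4.89 mV:
  L_Thermal = 0.154604
  L_Cosmic = 0.000977593
  L_Electronic = 6.63764e-07
Prior × likelihood for each component:
  π_Thermal·L_Thermal = 0.27 × 0.154604 = 0.0417432
  π_Cosmic·L_Cosmic = 0.49 × 0.000977593 = 0.000479021
  π_Electronic·L_Electronic = 0.24 × 6.63764e-07 = 1.59303e-07
Marginal: 0.0417432 + 0.000479021 + 1.59303e-07 = 0.0422224
P(Source Cosmic | data) = 0.000479021 / 0.0422224 ≈ 0.011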